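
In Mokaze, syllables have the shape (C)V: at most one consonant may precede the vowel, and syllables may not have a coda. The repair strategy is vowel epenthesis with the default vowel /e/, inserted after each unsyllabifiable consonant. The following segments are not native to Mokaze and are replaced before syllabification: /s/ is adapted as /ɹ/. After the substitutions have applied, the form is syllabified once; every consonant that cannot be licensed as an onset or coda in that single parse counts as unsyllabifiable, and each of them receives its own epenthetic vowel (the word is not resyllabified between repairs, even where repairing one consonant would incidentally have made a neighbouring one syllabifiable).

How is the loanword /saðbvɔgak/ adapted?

ɹaðebevɔgake

Substitution: /s/ → /ɹ/, giving /ɹaðbvɔgak/.
Syllabifying with onset maximization leaves /ð/, /b/, /k/ stranded (no codas are permitted; onsets are limited to one consonant).
Epenthesis after each stranded consonant: /ð/ → /ðe/, /b/ → /be/, /k/ → /ke/.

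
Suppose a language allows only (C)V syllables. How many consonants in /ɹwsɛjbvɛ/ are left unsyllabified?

4

Syllabifying with onset maximization leaves /ɹ/, /w/, /j/, /b/ stranded (no codas are permitted; onsets are limited to one consonant).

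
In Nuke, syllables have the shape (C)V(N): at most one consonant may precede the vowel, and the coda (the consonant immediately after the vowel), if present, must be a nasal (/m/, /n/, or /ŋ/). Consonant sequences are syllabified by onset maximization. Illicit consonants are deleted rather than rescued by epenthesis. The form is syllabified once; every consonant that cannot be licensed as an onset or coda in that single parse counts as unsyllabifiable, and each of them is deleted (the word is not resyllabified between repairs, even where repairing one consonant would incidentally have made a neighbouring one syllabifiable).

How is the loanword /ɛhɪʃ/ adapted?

ɛhɪ

Syllabifying with onset maximization leaves /ʃ/ stranded (only a nasal (/m/, /n/, or /ŋ/) is licensed in coda position; onsets are limited to one consonant).
Deletion applies to /ʃ/.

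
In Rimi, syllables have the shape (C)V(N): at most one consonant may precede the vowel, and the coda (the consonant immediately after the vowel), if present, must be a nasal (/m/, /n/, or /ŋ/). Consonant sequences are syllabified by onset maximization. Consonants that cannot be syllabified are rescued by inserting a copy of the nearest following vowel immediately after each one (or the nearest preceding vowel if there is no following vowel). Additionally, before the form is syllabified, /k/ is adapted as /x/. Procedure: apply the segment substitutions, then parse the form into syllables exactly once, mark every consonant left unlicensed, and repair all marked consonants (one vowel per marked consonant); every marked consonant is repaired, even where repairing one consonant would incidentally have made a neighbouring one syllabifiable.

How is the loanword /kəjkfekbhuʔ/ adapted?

Substitution: /k/ → /x/, giving /xəjxfexbhuʔ/.
Syllabifying with onset maximization leaves /j/, /x/, /x/, /b/, /ʔ/ stranded (only a nasal (/m/, /n/, or /ŋ/) is licensed in coda position; onsets are limited to one consonant).
Epenthesis after each stranded consonant: /j/ → /je/, /x/ → /xe/, /x/ → /xu/, /b/ → /bu/, /ʔ/ → /ʔu/.

xəjexefexubuhuʔu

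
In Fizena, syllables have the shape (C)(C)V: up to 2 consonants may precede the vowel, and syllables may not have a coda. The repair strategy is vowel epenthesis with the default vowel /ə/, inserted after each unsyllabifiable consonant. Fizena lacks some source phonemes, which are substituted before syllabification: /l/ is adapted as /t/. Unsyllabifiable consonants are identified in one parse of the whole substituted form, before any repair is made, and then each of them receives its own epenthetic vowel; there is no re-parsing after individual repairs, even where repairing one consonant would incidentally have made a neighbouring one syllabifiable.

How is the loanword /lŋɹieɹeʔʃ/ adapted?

təŋɹieɹeʔəʃə

Substitution: /l/ → /t/, giving /tŋɹieɹeʔʃ/.
Syllabifying with onset maximization leaves /t/, /ʔ/, /ʃ/ stranded (no codas are permitted; onsets may contain at most 2 consonants).
Epenthesis after each stranded consonant: /t/ → /tə/, /ʔ/ → /ʔə/, /ʃ/ → /ʃə/.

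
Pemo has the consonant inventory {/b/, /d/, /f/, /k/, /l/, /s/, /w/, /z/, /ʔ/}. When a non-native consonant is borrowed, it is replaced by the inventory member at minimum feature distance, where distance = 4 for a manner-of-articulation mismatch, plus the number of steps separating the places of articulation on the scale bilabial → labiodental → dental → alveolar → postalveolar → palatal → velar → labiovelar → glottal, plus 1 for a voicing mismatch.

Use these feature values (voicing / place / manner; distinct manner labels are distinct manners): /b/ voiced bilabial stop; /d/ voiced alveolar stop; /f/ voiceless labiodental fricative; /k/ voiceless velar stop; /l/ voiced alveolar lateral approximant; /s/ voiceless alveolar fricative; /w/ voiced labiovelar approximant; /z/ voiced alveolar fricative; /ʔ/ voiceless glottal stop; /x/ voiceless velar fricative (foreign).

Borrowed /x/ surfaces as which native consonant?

s

/s/ is closest: same manner (fricative), place distance 3 (velar→alveolar), same voicing; total 3. Next closest is /k/ at distance 4.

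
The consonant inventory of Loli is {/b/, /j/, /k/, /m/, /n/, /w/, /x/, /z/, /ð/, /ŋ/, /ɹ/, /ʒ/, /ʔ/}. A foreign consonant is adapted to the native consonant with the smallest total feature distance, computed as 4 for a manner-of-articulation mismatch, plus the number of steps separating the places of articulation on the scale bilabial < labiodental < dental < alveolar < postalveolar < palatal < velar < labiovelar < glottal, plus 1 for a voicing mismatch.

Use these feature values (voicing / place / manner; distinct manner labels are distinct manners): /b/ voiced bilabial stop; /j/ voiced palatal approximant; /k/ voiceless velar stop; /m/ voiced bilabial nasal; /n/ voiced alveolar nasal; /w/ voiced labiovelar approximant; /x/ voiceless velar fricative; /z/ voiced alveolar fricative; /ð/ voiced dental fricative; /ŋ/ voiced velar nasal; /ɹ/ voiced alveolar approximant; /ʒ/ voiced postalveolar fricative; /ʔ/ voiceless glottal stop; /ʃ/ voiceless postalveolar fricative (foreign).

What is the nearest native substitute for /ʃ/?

ʒ

/ʒ/ is closest: same manner (fricative), place distance 0 (postalveolar→postalveolar), voicing differs (+1); total 1. Next closest is /x/ at distance 2.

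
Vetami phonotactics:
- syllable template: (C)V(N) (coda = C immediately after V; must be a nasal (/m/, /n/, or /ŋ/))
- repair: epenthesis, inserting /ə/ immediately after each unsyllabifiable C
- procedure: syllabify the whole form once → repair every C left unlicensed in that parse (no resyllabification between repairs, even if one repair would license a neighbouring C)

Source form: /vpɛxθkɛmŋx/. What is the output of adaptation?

vəpɛxəθəkɛmŋəxə

Under (C)V(N), the unsyllabifiable consonants are /v/, /x/, /θ/, /ŋ/, /x/ (only a nasal (/m/, /n/, or /ŋ/) is licensed in coda position; onsets are limited to one consonant).
Inserting the epenthetic vowel yields /v/ → /və/, /x/ → /xə/, /θ/ → /θə/, /ŋ/ → /ŋə/, /x/ → /xə/.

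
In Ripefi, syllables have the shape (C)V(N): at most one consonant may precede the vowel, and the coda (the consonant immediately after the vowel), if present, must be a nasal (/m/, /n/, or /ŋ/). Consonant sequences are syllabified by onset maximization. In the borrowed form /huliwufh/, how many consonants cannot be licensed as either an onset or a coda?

Syllabifying with onset maximization leaves /f/, /h/ stranded (only a nasal (/m/, /n/, or /ŋ/) is licensed in coda position; onsets are limited to one consonant).

2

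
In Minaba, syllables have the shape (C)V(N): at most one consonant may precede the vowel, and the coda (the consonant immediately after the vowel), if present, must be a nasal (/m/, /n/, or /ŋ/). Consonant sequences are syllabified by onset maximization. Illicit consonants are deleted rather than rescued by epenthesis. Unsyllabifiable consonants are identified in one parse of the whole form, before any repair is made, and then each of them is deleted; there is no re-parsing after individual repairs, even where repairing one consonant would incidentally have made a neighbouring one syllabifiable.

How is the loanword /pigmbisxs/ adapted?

The consonants /g/, /m/, /s/, /x/, /s/ cannot be parsed into a legal (C)V(N) syllable (only a nasal (/m/, /n/, or /ŋ/) is licensed in coda position; onsets are limited to one consonant).
Deleting the stranded consonants removes /g/, /m/, /s/, /x/, /s/.

pibi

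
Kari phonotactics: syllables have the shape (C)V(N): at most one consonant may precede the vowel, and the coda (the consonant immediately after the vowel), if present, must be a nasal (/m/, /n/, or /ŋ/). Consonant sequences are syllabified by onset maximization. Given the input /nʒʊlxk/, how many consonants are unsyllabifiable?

The consonants /n/, /l/, /x/, /k/ cannot be parsed into a legal (C)V(N) syllable (only a nasal (/m/, /n/, or /ŋ/) is licensed in coda position; onsets are limited to one consonant).

4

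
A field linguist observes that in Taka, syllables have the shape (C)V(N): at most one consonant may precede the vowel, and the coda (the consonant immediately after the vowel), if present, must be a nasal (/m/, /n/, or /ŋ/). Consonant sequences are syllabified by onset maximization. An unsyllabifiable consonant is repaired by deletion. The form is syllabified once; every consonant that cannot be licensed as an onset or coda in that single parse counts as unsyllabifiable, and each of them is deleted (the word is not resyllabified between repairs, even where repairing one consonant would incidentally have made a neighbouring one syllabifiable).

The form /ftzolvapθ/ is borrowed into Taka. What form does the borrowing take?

zova

Syllabifying with onset maximization leaves /f/, /t/, /l/, /p/, /θ/ stranded (only a nasal (/m/, /n/, or /ŋ/) is licensed in coda position; onsets are limited to one consonant).
Deleting the stranded consonants removes /f/, /t/, /l/, /p/, /θ/.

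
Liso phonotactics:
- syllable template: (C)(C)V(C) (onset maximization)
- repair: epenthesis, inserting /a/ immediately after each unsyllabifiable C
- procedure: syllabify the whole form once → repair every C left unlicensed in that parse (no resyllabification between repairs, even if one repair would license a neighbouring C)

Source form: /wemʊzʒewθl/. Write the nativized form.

wemʊzʒewθala

Syllabifying with onset maximization leaves /θ/, /l/ stranded (at most one coda consonant is licensed; onsets may contain at most 2 consonants).
Inserting the epenthetic vowel yields /θ/ → /θa/, /l/ → /la/.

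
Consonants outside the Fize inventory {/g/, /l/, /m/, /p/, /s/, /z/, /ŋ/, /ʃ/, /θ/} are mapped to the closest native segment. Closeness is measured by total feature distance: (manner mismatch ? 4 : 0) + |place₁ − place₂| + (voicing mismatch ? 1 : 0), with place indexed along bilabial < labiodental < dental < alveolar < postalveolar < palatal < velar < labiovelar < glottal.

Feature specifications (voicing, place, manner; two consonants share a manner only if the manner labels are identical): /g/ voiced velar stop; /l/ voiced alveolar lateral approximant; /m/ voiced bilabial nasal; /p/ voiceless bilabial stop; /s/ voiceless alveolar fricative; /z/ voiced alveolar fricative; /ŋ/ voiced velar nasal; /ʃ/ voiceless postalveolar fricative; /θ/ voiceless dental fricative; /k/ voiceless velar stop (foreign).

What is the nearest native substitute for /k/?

/g/ is closest: same manner (stop), place distance 0 (velar→velar), voicing differs (+1); total 1. Next closest is /ŋ/ at distance 5.

g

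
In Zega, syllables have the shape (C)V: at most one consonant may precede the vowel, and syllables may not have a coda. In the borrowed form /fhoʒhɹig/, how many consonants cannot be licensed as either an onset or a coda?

Under (C)V, the unsyllabifiable consonants are /f/, /ʒ/, /h/, /g/ (no codas are permitted; onsets are limited to one consonant).

4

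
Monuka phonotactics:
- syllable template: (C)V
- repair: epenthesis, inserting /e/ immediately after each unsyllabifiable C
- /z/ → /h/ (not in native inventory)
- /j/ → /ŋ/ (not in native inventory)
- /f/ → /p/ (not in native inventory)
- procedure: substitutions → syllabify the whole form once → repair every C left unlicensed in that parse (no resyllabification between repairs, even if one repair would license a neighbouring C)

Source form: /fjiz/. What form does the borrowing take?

peŋihe

Substitution: /f/ → /p/, /j/ → /ŋ/, /z/ → /h/, giving /pŋih/.
The consonants /p/, /h/ cannot be parsed into a legal (C)V syllable (no codas are permitted; onsets are limited to one consonant).
Inserting the epenthetic vowel yields /p/ → /pe/, /h/ → /he/.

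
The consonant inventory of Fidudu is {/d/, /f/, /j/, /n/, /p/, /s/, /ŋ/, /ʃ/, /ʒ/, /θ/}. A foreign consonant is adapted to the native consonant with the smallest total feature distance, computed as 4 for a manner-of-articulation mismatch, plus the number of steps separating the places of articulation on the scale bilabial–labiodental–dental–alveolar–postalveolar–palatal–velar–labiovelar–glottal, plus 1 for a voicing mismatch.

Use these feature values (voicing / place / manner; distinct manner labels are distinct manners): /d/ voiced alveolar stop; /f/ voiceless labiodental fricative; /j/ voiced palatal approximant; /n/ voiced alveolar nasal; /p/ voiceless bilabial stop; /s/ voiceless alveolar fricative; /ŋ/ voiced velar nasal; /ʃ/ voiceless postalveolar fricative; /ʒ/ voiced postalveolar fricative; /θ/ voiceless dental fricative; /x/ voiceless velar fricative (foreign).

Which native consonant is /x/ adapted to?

ʃ

/ʃ/ is closest: same manner (fricative), place distance 2 (velar→postalveolar), same voicing; total 2. Next closest is /s/ at distance 3.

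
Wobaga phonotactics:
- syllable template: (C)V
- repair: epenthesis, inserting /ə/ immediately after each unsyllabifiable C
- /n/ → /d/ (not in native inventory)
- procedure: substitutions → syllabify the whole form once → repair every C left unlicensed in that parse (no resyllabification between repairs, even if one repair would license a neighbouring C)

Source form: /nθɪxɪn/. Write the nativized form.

dəθɪxɪdə

Substitution: /n/ → /d/, giving /dθɪxɪd/.
Under (C)V, the unsyllabifiable consonants are /d/, /d/ (no codas are permitted; onsets are limited to one consonant).
Epenthesis after each stranded consonant: /d/ → /də/, /d/ → /də/.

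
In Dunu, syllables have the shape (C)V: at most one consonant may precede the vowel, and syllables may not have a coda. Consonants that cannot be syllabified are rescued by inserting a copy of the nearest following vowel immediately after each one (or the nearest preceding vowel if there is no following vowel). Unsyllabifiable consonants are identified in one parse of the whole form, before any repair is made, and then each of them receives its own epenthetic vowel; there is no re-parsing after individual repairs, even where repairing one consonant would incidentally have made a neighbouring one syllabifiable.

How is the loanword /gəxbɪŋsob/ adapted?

Syllabifying with onset maximization leaves /x/, /ŋ/, /b/ stranded (no codas are permitted; onsets are limited to one consonant).
Epenthesis after each stranded consonant: /x/ → /xɪ/, /ŋ/ → /ŋo/, /b/ → /bo/.

gəxɪbɪŋosobo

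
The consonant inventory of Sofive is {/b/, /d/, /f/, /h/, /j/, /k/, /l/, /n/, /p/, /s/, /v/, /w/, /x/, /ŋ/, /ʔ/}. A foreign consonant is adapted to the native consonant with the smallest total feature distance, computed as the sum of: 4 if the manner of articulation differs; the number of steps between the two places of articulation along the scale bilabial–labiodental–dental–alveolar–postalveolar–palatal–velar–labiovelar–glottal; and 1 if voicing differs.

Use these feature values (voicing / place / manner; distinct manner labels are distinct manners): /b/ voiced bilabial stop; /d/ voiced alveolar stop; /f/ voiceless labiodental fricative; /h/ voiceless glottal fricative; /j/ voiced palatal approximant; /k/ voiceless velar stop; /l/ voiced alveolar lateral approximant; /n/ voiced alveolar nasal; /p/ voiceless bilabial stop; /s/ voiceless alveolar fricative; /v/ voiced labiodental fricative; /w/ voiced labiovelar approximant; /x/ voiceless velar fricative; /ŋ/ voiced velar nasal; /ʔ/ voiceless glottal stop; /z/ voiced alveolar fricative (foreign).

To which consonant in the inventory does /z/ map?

/s/ is closest: same manner (fricative), place distance 0 (alveolar→alveolar), voicing differs (+1); total 1. Next closest is /v/ at distance 2.

s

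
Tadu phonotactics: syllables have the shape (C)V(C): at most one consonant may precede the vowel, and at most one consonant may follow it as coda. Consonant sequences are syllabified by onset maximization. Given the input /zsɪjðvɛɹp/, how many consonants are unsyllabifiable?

Syllabifying with onset maximization leaves /z/, /ð/, /p/ stranded (at most one coda consonant is licensed; onsets are limited to one consonant).

3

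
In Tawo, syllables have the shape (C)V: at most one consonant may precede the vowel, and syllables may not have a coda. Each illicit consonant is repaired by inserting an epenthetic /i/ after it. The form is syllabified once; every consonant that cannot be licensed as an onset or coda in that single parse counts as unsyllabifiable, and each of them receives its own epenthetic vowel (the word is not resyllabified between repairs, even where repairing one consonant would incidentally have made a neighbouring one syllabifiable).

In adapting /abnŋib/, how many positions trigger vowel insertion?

The unsyllabifiable consonants are /b/, /n/, /b/; each receives one epenthetic vowel.

3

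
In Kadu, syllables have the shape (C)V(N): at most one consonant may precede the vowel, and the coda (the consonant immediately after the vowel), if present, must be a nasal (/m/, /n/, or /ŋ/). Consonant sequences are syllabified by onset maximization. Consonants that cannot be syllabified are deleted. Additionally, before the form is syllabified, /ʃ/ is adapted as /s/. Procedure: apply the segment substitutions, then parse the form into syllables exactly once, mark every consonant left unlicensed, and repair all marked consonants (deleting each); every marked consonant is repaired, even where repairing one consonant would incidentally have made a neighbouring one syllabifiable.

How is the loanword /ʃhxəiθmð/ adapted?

Substitution: /ʃ/ → /s/, giving /shxəiθmð/.
Syllabifying with onset maximization leaves /s/, /h/, /θ/, /m/, /ð/ stranded (only a nasal (/m/, /n/, or /ŋ/) is licensed in coda position; onsets are limited to one consonant).
Deleting the stranded consonants removes /s/, /h/, /θ/, /m/, /ð/.

xəi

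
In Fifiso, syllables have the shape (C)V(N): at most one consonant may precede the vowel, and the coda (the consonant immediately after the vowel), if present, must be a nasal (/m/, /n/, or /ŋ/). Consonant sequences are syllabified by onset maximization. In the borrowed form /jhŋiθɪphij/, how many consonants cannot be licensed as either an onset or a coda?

4

The consonants /j/, /h/, /p/, /j/ cannot be parsed into a legal (C)V(N) syllable (only a nasal (/m/, /n/, or /ŋ/) is licensed in coda position; onsets are limited to one consonant).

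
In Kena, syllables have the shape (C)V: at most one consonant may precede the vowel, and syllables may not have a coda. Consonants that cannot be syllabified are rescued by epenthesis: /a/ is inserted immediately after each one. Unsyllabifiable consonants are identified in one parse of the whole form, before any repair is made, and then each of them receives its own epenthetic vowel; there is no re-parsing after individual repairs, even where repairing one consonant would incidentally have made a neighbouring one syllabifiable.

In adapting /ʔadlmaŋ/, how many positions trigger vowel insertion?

3

The unsyllabifiable consonants are /d/, /l/, /ŋ/; each receives one epenthetic vowel.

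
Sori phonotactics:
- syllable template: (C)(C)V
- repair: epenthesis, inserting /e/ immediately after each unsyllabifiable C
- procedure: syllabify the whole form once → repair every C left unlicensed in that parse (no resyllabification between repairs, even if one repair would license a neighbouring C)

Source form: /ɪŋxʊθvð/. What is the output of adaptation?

ɪŋxʊθeveðe

The consonants /θ/, /v/, /ð/ cannot be parsed into a legal (C)(C)V syllable (no codas are permitted; onsets may contain at most 2 consonants).
Epenthesis after each stranded consonant: /θ/ → /θe/, /v/ → /ve/, /ð/ → /ðe/.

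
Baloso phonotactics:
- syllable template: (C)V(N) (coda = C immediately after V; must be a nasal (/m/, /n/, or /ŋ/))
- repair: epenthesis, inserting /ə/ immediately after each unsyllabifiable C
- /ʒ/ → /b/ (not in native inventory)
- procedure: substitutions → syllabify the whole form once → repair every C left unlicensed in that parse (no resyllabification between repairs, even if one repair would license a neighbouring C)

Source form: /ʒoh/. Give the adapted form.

bohə

Substitution: /ʒ/ → /b/, giving /boh/.
Syllabifying with onset maximization leaves /h/ stranded (only a nasal (/m/, /n/, or /ŋ/) is licensed in coda position; onsets are limited to one consonant).
Each unlicensed consonant becomes the onset of a new syllable: /h/ → /hə/.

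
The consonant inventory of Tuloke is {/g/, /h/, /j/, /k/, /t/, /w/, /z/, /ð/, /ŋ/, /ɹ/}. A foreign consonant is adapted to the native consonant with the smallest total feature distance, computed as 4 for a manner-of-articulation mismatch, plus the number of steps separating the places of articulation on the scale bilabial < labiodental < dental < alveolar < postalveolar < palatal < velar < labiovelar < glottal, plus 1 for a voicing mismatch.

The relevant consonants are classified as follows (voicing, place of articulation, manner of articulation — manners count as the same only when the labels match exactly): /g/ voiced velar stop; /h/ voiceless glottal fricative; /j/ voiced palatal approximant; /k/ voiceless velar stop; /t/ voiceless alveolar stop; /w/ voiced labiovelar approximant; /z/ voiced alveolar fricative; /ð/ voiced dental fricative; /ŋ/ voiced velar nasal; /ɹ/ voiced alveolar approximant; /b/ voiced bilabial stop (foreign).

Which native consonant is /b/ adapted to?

t

/t/ is closest: same manner (stop), place distance 3 (bilabial→alveolar), voicing differs (+1); total 4. Next closest is /g/ at distance 6.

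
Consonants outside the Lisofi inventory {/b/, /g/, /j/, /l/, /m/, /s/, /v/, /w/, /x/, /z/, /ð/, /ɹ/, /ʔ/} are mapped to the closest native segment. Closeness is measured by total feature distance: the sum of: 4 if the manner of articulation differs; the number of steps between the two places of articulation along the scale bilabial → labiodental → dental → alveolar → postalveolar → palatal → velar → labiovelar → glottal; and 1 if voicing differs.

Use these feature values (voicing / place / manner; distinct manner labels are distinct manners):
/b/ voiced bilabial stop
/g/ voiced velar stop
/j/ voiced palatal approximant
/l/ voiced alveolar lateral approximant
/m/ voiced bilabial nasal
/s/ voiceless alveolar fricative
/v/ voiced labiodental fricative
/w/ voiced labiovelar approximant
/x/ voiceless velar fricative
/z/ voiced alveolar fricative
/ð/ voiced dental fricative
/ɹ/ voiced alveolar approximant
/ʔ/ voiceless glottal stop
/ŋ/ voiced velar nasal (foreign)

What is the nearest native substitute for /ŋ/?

g

/g/ is closest: manner differs (nasal→stop, +4), place distance 0 (velar→velar), same voicing; total 4. Next closest is /j/ at distance 5.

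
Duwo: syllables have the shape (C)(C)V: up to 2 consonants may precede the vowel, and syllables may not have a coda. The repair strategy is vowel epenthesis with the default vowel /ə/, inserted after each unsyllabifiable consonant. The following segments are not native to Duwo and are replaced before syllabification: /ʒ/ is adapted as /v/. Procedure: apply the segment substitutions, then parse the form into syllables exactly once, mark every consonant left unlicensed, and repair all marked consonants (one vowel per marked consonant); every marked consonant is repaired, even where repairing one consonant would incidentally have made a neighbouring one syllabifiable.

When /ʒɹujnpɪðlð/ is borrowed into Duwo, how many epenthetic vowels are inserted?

4

After substitution the input is /vɹujnpɪðlð/.
The unsyllabifiable consonants are /j/, /ð/, /l/, /ð/; each receives one epenthetic vowel.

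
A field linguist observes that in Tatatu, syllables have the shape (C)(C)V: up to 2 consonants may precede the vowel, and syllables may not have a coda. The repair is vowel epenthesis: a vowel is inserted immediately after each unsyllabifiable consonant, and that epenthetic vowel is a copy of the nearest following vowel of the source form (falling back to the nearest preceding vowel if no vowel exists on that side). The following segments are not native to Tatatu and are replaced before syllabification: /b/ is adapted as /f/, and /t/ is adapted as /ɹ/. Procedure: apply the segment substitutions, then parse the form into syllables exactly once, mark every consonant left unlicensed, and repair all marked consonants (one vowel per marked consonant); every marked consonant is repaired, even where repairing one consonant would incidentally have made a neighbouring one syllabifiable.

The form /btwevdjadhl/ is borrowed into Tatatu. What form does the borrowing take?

feɹwevadjadahala

Substitution: /b/ → /f/, /t/ → /ɹ/, giving /fɹwevdjadhl/.
The consonants /f/, /v/, /d/, /h/, /l/ cannot be parsed into a legal (C)(C)V syllable (no codas are permitted; onsets may contain at most 2 consonants).
Each unlicensed consonant becomes the onset of a new syllable: /f/ → /fe/, /v/ → /va/, /d/ → /da/, /h/ → /ha/, /l/ → /la/.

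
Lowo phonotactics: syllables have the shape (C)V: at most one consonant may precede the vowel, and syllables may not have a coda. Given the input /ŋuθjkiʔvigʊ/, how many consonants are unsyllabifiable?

3

Syllabifying with onset maximization leaves /θ/, /j/, /ʔ/ stranded (no codas are permitted; onsets are limited to one consonant).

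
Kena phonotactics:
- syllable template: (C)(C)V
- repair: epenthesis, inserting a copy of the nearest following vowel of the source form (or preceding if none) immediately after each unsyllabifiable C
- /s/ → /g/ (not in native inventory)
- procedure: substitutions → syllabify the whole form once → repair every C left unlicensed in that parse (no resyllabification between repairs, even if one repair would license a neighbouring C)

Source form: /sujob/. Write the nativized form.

gujobo

Substitution: /s/ → /g/, giving /gujob/.
The consonants /b/ cannot be parsed into a legal (C)(C)V syllable (no codas are permitted; onsets may contain at most 2 consonants).
Epenthesis after each stranded consonant: /b/ → /bo/.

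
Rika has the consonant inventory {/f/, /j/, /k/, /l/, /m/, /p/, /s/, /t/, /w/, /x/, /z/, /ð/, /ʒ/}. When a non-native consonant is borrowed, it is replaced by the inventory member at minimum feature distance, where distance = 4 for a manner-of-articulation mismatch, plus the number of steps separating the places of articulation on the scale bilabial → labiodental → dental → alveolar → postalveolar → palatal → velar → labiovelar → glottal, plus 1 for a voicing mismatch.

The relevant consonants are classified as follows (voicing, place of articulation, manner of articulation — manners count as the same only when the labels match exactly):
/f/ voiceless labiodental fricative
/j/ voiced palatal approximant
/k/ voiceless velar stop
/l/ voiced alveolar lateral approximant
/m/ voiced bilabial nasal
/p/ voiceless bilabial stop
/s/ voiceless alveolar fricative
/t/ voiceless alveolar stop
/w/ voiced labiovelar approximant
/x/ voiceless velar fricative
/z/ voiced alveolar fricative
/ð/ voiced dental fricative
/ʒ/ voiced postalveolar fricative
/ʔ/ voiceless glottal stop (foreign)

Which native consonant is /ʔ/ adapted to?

/k/ is closest: same manner (stop), place distance 2 (glottal→velar), same voicing; total 2. Next closest is /t/ at distance 5.

k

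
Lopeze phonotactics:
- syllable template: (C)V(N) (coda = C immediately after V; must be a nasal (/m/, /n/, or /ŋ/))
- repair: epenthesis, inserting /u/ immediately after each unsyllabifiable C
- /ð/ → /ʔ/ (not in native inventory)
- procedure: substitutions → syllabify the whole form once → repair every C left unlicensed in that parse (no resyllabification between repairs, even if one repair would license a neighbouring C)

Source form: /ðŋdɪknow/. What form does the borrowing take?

ʔuŋudɪkunowu

Substitution: /ð/ → /ʔ/, giving /ʔŋdɪknow/.
The consonants /ʔ/, /ŋ/, /k/, /w/ cannot be parsed into a legal (C)V(N) syllable (only a nasal (/m/, /n/, or /ŋ/) is licensed in coda position; onsets are limited to one consonant).
Epenthesis after each stranded consonant: /ʔ/ → /ʔu/, /ŋ/ → /ŋu/, /k/ → /ku/, /w/ → /wu/.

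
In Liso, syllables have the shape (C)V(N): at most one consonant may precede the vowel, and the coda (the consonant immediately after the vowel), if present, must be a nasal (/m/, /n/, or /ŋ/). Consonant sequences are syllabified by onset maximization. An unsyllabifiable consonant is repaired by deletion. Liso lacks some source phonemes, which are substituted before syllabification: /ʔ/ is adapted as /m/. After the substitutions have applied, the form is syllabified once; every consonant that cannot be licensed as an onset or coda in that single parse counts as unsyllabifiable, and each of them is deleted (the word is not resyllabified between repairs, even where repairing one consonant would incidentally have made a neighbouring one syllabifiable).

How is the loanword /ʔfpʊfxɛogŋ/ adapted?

Substitution: /ʔ/ → /m/, giving /mfpʊfxɛogŋ/.
Under (C)V(N), the unsyllabifiable consonants are /m/, /f/, /f/, /g/, /ŋ/ (only a nasal (/m/, /n/, or /ŋ/) is licensed in coda position; onsets are limited to one consonant).
Deleting the stranded consonants removes /m/, /f/, /f/, /g/, /ŋ/.

pʊxɛo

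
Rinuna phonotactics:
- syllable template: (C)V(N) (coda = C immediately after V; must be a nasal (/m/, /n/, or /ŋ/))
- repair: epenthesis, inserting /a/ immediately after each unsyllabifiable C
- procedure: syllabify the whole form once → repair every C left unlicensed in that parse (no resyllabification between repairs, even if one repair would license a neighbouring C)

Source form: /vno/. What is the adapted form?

vano

Under (C)V(N), the unsyllabifiable consonants are /v/ (only a nasal (/m/, /n/, or /ŋ/) is licensed in coda position; onsets are limited to one consonant).
Each unlicensed consonant becomes the onset of a new syllable: /v/ → /va/.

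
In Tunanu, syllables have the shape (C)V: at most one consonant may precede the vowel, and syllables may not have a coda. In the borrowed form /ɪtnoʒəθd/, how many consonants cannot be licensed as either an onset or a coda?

3

Under (C)V, the unsyllabifiable consonants are /t/, /θ/, /d/ (no codas are permitted; onsets are limited to one consonant).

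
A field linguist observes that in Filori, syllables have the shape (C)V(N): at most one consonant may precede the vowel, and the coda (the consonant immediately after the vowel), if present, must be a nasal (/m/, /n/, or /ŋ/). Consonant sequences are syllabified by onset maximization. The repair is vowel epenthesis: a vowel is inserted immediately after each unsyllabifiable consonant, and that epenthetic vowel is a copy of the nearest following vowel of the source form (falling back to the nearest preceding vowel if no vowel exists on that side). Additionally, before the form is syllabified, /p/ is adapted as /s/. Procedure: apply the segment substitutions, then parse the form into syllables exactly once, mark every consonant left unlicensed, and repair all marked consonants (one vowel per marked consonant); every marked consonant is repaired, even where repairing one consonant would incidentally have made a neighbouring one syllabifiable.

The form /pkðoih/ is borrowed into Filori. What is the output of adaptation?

sokoðoihi

Substitution: /p/ → /s/, giving /skðoih/.
The consonants /s/, /k/, /h/ cannot be parsed into a legal (C)V(N) syllable (only a nasal (/m/, /n/, or /ŋ/) is licensed in coda position; onsets are limited to one consonant).
Epenthesis after each stranded consonant: /s/ → /so/, /k/ → /ko/, /h/ → /hi/.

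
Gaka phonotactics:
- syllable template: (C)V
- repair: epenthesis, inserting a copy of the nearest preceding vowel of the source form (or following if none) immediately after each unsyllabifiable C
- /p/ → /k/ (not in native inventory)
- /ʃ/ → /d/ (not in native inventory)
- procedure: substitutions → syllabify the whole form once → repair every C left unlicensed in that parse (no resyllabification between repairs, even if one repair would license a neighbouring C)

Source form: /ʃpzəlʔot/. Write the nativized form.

Substitution: /ʃ/ → /d/, /p/ → /k/, giving /dkzəlʔot/.
Syllabifying with onset maximization leaves /d/, /k/, /l/, /t/ stranded (no codas are permitted; onsets are limited to one consonant).
Each unlicensed consonant becomes the onset of a new syllable: /d/ → /də/, /k/ → /kə/, /l/ → /lə/, /t/ → /to/.

dəkəzələʔoto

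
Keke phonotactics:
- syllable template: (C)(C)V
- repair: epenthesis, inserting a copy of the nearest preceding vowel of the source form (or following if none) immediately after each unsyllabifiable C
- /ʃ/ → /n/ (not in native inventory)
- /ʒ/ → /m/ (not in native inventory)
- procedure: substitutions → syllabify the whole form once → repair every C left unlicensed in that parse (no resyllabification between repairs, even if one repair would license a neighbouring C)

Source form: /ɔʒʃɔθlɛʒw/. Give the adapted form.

Substitution: /ʒ/ → /m/, /ʃ/ → /n/, giving /ɔmnɔθlɛmw/.
The consonants /m/, /w/ cannot be parsed into a legal (C)(C)V syllable (no codas are permitted; onsets may contain at most 2 consonants).
Each unlicensed consonant becomes the onset of a new syllable: /m/ → /mɛ/, /w/ → /wɛ/.

ɔmnɔθlɛmɛwɛ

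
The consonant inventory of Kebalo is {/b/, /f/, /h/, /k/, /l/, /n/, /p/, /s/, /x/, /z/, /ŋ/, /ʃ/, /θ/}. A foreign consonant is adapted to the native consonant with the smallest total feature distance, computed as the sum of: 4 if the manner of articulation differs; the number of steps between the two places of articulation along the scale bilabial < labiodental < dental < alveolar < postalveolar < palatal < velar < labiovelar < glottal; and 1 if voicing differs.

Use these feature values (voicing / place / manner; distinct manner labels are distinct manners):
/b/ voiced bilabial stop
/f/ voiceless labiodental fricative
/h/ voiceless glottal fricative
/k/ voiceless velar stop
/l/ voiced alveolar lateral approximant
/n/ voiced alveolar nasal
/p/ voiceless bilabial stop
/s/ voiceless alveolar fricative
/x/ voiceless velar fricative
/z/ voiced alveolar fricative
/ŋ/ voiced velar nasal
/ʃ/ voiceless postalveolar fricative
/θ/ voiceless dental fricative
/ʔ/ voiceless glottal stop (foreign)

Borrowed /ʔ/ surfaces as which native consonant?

/k/ is closest: same manner (stop), place distance 2 (glottal→velar), same voicing; total 2. Next closest is /h/ at distance 4.

k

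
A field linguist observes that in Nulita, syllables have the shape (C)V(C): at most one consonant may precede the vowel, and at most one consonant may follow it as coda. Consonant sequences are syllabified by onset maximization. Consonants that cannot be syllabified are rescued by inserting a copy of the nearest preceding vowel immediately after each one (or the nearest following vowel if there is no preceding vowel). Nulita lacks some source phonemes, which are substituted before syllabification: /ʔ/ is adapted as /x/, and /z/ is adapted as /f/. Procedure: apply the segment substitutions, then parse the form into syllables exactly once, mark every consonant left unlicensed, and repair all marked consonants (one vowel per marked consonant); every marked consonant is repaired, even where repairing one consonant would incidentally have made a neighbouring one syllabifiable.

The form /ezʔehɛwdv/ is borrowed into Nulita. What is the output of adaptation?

efxehɛwdɛvɛ

Substitution: /z/ → /f/, /ʔ/ → /x/, giving /efxehɛwdv/.
The consonants /d/, /v/ cannot be parsed into a legal (C)V(C) syllable (at most one coda consonant is licensed; onsets are limited to one consonant).
Inserting the epenthetic vowel yields /d/ → /dɛ/, /v/ → /vɛ/.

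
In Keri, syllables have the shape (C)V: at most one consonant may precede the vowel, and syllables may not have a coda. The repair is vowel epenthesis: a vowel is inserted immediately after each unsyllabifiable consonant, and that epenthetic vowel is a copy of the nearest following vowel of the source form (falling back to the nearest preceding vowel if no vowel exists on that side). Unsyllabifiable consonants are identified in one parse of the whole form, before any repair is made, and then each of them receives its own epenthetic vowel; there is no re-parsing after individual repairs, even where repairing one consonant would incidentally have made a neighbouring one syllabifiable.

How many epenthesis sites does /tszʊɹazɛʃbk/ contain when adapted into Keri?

5

The unsyllabifiable consonants are /t/, /s/, /ʃ/, /b/, /k/; each receives one epenthetic vowel.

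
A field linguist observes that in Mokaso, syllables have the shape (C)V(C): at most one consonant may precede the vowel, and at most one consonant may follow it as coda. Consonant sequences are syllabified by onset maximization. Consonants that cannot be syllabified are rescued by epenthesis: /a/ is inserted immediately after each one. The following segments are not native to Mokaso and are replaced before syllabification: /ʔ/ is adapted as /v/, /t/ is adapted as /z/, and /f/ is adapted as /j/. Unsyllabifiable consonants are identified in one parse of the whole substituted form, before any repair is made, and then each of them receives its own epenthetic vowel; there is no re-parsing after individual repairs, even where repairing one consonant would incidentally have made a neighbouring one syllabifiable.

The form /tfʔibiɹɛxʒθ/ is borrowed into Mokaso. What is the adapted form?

zajavibiɹɛxʒaθa

Substitution: /t/ → /z/, /f/ → /j/, /ʔ/ → /v/, giving /zjvibiɹɛxʒθ/.
Syllabifying with onset maximization leaves /z/, /j/, /ʒ/, /θ/ stranded (at most one coda consonant is licensed; onsets are limited to one consonant).
Each unlicensed consonant becomes the onset of a new syllable: /z/ → /za/, /j/ → /ja/, /ʒ/ → /ʒa/, /θ/ → /θa/.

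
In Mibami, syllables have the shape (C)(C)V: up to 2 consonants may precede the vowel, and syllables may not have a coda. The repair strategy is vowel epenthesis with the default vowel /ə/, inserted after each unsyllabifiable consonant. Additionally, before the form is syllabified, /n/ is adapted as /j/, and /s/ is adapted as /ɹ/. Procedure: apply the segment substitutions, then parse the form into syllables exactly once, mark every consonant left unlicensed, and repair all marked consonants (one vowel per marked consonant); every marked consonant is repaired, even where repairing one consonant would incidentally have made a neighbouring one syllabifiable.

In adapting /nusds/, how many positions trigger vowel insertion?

3

After substitution the input is /juɹdɹ/.
The unsyllabifiable consonants are /ɹ/, /d/, /ɹ/; each receives one epenthetic vowel.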